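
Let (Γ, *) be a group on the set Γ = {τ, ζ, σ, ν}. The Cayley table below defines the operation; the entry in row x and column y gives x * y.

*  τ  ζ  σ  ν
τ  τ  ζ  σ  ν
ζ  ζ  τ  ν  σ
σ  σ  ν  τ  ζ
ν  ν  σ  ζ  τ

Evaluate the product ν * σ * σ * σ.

ζ

ν * σ = ζ
ζ * σ = ν
ν * σ = ζ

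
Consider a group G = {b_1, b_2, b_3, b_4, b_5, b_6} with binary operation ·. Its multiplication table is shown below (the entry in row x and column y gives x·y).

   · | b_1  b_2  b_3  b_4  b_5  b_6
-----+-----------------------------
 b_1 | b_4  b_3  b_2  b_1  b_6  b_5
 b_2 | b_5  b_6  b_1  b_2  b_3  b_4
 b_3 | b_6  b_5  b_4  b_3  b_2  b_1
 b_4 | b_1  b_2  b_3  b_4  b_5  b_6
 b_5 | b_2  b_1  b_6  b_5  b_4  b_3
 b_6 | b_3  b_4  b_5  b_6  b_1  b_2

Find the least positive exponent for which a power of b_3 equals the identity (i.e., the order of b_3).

The identity element is b_4 (its row matches the header).
b_3^1 = b_3
b_3^2 = b_3·b_3 = b_4
The first power of b_3 equal to the identity is b_3^2, so ord(b_3) = 2.

2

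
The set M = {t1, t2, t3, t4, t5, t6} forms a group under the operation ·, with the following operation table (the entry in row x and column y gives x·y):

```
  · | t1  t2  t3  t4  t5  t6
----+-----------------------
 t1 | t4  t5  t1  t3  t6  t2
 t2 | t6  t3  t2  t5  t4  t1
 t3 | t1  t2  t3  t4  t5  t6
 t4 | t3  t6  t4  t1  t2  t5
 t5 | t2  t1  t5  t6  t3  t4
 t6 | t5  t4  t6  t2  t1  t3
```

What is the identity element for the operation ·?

t3

The identity e satisfies e·x = x for all x, so its row in the table reproduces the column headers.
Row t3 reads: t1, t2, t3, t4, t5, t6 — exactly the header order. So t3 is the identity.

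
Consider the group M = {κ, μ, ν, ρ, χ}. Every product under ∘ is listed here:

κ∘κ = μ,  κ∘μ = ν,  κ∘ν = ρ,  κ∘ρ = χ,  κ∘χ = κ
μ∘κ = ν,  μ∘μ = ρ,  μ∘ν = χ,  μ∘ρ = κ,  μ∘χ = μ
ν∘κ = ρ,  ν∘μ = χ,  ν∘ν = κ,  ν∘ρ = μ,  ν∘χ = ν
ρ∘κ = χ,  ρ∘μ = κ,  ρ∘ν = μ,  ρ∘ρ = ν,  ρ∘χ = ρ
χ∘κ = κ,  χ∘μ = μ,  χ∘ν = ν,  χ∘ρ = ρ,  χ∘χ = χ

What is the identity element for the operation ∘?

The identity e satisfies e ∘ x = x for all x, so its row in the table reproduces the column headers.
Row χ reads: κ, μ, ν, ρ, χ — exactly the header order. So χ is the identity.

χ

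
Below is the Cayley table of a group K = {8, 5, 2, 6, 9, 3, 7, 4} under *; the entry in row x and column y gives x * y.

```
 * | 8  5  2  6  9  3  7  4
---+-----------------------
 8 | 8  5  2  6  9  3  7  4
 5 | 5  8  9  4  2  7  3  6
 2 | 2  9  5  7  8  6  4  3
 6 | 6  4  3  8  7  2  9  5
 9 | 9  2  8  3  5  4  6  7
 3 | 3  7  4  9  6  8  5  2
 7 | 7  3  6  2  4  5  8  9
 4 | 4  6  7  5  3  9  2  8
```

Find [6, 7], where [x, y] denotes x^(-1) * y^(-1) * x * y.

5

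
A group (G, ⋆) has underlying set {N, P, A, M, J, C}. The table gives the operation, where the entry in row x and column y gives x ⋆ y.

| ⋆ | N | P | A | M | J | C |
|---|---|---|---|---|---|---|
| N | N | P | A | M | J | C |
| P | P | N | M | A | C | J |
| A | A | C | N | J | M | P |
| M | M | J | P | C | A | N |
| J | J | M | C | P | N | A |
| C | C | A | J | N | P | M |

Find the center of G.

An element z is central iff its row equals its column in the table.
For C: C ⋆ P = A ≠ J = P ⋆ C, so C ∉ Z.
Checking each element this way leaves Z(G) = {N}.

{N}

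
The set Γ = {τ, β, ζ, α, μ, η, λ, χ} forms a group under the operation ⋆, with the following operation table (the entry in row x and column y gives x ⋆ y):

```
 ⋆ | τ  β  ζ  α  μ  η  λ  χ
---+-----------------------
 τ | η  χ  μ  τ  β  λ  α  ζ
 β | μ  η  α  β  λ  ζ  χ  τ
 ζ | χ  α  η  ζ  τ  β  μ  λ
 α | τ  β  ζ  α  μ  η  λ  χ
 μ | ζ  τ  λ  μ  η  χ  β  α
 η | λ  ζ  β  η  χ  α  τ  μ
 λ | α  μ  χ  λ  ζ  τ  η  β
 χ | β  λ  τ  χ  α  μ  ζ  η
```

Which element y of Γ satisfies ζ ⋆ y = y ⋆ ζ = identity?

β

First locate the identity: row α matches the header, so α is the identity.
Scan row ζ for α: ζ ⋆ β = α. Hence ζ^(-1) = β.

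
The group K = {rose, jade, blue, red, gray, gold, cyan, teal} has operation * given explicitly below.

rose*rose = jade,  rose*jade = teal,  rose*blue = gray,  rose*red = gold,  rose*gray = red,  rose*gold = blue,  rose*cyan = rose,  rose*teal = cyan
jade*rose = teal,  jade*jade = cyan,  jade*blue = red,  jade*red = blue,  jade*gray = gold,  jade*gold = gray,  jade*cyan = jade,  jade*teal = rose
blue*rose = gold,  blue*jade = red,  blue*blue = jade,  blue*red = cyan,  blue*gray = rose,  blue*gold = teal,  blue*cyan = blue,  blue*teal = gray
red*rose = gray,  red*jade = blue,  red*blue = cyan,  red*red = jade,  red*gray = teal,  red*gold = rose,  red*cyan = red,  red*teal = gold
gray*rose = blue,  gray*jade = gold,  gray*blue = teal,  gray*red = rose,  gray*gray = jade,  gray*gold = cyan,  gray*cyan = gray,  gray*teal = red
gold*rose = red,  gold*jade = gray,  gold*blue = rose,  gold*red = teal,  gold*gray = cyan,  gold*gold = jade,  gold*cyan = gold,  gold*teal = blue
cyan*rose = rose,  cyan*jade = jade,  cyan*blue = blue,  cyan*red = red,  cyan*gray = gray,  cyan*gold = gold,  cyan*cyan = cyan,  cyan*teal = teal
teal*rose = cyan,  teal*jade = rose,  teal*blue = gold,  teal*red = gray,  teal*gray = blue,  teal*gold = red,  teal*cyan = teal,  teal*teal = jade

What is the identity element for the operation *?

cyan

The identity e satisfies e*x = x for all x, so its row in the table reproduces the column headers.
Row cyan reads: rose, jade, blue, red, gray, gold, cyan, teal — exactly the header order. So cyan is the identity.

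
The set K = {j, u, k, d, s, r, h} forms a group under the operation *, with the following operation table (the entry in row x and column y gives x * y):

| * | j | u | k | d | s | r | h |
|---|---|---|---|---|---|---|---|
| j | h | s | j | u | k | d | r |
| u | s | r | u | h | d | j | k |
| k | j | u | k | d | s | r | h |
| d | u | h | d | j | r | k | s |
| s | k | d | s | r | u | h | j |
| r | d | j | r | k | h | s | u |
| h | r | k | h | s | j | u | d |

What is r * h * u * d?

k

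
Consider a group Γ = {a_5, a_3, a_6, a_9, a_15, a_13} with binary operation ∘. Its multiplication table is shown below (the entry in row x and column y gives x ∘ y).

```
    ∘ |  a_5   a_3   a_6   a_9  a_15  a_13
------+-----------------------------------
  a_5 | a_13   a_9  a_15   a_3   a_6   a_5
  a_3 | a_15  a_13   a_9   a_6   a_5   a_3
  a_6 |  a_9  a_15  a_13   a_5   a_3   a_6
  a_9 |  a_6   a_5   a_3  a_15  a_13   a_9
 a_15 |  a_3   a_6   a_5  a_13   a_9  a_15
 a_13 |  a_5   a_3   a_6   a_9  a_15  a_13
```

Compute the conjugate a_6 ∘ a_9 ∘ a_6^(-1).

The identity is a_13. In row a_6, the entry a_13 sits in column a_6, so a_6^(-1) = a_6.
a_6 ∘ a_9 = a_5
a_5 ∘ a_6 = a_15

a_15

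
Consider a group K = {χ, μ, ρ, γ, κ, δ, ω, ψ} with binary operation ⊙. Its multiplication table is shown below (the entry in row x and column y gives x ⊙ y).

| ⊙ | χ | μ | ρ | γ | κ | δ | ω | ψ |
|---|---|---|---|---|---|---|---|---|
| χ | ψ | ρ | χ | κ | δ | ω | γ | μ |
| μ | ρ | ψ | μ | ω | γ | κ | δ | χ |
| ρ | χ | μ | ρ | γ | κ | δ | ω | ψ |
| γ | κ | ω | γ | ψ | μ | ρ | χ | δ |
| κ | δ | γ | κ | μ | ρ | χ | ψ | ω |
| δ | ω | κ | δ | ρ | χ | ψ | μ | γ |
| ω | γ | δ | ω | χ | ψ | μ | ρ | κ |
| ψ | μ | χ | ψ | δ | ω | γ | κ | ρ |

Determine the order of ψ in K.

2

The identity element is ρ (its row matches the header).
ψ^1 = ψ
ψ^2 = ψ ⊙ ψ = ρ
The first power of ψ equal to the identity is ψ^2, so ord(ψ) = 2.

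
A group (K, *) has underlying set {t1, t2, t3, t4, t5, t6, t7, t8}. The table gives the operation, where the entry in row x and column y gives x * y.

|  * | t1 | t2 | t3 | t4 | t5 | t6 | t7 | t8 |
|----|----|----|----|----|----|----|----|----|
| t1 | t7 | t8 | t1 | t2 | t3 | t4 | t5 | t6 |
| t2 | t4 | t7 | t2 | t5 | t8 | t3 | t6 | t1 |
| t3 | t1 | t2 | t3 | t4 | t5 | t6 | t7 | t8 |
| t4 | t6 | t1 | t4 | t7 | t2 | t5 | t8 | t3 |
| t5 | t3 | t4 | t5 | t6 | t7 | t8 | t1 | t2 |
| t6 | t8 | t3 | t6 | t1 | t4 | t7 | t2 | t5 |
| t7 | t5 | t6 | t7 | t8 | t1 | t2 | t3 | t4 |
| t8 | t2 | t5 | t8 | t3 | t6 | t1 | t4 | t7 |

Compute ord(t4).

The identity element is t3 (its row matches the header).
t4^1 = t4
t4^2 = t4 * t4 = t7
t4^3 = t7 * t4 = t8
t4^4 = t8 * t4 = t3
The first power of t4 equal to the identity is t4^4, so ord(t4) = 4.

4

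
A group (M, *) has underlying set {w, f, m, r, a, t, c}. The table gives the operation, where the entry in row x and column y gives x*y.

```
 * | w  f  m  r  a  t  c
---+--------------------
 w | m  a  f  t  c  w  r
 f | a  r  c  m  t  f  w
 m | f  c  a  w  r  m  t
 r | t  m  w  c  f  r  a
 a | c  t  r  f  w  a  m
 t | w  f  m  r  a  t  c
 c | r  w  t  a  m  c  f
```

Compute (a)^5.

r

a^1 = a
a^2 = a*a = w
a^3 = w*a = c
a^4 = c*a = m
a^5 = m*a = r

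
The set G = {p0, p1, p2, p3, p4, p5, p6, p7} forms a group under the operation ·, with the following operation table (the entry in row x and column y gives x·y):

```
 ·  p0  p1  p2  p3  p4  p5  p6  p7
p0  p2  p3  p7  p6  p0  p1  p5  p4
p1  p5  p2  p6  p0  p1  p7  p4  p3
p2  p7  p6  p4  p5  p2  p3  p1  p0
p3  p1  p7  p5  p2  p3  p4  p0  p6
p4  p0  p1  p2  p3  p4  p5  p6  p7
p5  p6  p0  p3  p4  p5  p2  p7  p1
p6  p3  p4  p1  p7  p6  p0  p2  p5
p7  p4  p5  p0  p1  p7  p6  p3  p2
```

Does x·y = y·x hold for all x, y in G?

No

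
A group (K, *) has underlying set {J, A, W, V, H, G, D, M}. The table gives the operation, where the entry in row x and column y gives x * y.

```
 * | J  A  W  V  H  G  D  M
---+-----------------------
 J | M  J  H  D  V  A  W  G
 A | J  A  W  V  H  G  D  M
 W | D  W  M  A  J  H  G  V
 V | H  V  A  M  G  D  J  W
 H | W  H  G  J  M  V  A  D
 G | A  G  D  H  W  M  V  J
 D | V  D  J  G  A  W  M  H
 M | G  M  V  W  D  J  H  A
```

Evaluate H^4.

A

H^1 = H
H^2 = H * H = M
H^3 = M * H = D
H^4 = D * H = A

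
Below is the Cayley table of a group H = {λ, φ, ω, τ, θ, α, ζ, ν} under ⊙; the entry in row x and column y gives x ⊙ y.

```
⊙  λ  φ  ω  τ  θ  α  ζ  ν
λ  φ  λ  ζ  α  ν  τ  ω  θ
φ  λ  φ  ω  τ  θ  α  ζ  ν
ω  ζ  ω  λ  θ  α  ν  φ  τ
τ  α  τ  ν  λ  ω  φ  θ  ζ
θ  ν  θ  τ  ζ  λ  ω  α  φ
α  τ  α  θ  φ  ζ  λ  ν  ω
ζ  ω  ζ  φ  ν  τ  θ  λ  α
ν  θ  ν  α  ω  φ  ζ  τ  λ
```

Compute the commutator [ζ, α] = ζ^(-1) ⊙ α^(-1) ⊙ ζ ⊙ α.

Identity is φ; from the table ζ^(-1) = ω and α^(-1) = τ.
ω ⊙ τ = θ
θ ⊙ ζ = α
α ⊙ α = λ
(Structurally, H here is isomorphic to the quaternion group Q_8.)

λ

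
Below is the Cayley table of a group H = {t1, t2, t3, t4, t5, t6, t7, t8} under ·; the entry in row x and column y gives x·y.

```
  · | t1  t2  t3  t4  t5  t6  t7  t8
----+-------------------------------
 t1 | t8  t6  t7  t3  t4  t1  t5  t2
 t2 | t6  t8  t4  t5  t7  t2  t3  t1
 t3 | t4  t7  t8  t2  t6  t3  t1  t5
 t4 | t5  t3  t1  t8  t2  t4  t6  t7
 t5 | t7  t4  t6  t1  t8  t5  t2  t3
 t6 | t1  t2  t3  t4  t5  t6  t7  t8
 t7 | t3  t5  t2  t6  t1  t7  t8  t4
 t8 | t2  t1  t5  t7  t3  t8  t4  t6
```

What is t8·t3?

Read row t8, column t3: t8·t3 = t5.

t5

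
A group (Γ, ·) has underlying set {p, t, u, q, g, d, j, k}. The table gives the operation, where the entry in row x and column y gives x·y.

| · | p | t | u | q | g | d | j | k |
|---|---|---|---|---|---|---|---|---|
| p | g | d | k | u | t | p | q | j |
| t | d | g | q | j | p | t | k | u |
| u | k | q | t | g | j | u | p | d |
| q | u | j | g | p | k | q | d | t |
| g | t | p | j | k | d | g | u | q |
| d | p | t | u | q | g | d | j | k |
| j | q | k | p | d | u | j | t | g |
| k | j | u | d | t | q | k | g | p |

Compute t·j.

k

Read row t, column j: t·j = k.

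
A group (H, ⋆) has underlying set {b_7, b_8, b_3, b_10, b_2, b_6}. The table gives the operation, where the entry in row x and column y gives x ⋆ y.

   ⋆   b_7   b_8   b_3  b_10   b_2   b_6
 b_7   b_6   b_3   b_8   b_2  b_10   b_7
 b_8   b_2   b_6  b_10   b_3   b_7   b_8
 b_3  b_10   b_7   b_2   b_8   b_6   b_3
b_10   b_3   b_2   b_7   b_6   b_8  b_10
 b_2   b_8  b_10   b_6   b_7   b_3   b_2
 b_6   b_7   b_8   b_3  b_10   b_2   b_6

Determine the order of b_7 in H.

The identity element is b_6 (its row matches the header).
b_7^1 = b_7
b_7^2 = b_7 ⋆ b_7 = b_6
The first power of b_7 equal to the identity is b_7^2, so ord(b_7) = 2.

2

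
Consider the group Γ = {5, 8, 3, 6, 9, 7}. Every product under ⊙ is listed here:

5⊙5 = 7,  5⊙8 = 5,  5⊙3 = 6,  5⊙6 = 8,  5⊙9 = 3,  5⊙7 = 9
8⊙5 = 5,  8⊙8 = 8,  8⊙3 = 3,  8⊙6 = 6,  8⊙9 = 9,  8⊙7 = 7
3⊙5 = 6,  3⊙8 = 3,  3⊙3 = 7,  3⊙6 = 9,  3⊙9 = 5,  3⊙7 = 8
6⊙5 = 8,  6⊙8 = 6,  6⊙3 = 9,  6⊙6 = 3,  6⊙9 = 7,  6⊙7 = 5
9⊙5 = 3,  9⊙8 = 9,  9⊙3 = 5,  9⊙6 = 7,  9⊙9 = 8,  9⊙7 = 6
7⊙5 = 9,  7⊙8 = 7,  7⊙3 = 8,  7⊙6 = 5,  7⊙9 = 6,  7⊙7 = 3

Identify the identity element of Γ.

8

The identity e satisfies e ⊙ x = x for all x, so its row in the table reproduces the column headers.
Row 8 reads: 5, 8, 3, 6, 9, 7 — exactly the header order. So 8 is the identity.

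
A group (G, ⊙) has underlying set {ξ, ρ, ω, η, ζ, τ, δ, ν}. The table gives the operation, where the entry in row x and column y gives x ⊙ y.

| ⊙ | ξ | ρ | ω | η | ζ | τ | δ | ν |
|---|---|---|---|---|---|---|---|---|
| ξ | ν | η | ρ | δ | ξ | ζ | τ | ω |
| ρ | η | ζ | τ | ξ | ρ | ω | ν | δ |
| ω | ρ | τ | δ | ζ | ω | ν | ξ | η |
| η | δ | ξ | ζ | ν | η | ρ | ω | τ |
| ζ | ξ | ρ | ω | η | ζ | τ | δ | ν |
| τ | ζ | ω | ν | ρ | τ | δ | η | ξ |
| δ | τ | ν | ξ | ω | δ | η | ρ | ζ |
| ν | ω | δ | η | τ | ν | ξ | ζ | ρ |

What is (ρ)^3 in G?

ρ

ρ^1 = ρ
ρ^2 = ρ ⊙ ρ = ζ
ρ^3 = ζ ⊙ ρ = ρ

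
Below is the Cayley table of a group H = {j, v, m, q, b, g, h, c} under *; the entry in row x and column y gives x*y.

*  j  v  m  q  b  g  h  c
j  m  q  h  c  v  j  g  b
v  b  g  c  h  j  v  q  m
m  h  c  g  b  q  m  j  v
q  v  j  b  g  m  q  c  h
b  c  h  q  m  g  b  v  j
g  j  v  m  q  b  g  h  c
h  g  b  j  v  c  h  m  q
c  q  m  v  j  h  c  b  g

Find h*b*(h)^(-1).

q

The identity is g. In row h, the entry g sits in column j, so h^(-1) = j.
h*b = c
c*j = q
(Structurally, H here is isomorphic to the dihedral group D_4.)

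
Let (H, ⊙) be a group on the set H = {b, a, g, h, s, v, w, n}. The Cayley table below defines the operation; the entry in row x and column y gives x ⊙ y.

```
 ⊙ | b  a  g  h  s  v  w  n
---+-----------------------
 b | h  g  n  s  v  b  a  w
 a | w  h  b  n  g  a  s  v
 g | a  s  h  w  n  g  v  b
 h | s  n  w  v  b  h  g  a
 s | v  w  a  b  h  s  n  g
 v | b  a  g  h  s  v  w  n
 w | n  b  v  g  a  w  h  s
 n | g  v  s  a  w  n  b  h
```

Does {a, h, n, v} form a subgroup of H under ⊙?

{a, h, n, v} contains the identity v.
Checking products: every product of two elements of {a, h, n, v} (read from the table) lies in {a, h, n, v}, so the set is closed.
In a finite group, a nonempty closed subset is a subgroup. So {a, h, n, v} ≤ H.
(Structurally, H here is isomorphic to the quaternion group Q_8.)

Yes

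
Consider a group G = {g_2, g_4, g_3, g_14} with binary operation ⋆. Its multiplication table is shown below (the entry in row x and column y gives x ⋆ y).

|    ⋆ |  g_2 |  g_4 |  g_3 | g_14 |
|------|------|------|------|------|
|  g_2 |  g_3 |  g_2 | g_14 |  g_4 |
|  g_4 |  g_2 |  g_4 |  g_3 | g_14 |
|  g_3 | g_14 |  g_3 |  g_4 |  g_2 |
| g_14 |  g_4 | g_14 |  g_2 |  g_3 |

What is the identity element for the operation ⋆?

g_4

The identity e satisfies e ⋆ x = x for all x, so its row in the table reproduces the column headers.
Row g_4 reads: g_2, g_4, g_3, g_14 — exactly the header order. So g_4 is the identity.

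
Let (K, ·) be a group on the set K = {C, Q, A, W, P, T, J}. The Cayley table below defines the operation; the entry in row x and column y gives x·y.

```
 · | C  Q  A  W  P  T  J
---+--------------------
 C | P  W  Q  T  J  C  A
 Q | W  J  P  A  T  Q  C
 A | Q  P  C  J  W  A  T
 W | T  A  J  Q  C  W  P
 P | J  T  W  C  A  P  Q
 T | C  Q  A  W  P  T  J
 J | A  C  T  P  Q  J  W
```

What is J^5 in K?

J^1 = J
J^2 = J·J = W
J^3 = W·J = P
J^4 = P·J = Q
J^5 = Q·J = C

C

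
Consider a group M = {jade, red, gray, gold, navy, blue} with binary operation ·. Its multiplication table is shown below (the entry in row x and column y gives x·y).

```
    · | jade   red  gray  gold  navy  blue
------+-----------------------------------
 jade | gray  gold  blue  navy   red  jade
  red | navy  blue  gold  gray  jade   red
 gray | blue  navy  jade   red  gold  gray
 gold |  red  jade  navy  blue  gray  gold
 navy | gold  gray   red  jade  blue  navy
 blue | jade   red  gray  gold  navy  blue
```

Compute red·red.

blue

Read row red, column red: red·red = blue.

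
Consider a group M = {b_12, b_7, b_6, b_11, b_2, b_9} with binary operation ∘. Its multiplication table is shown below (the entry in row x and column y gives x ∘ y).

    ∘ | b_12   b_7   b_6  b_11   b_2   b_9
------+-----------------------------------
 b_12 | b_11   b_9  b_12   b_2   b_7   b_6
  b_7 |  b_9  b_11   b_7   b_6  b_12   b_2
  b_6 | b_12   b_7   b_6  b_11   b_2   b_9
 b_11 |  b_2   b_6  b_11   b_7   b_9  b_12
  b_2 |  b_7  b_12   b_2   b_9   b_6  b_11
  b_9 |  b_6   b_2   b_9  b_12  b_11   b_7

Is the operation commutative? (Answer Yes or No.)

Yes

Check whether the table is symmetric across its main diagonal.
Every entry (row x, col y) equals the entry (row y, col x), so M is abelian.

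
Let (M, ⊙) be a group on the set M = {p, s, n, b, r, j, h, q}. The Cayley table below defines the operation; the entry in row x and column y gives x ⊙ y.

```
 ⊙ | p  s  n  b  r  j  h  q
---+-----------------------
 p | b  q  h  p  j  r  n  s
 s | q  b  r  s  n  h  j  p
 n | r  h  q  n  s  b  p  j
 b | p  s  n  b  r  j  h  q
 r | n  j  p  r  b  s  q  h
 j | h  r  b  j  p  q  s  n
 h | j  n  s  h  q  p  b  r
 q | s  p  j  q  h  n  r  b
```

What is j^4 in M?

j^1 = j
j^2 = j ⊙ j = q
j^3 = q ⊙ j = n
j^4 = n ⊙ j = b
(Structurally, M here is isomorphic to the dihedral group D_4.)

b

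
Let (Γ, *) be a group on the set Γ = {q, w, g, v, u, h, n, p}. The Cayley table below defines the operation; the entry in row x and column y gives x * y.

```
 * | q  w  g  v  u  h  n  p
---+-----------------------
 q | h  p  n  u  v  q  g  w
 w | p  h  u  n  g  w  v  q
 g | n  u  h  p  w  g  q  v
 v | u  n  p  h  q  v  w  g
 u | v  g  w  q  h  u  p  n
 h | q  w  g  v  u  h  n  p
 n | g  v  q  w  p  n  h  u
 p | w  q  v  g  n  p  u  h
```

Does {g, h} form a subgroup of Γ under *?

{g, h} contains the identity h.
Checking products: every product of two elements of {g, h} (read from the table) lies in {g, h}, so the set is closed.
In a finite group, a nonempty closed subset is a subgroup. So {g, h} ≤ Γ.

Yes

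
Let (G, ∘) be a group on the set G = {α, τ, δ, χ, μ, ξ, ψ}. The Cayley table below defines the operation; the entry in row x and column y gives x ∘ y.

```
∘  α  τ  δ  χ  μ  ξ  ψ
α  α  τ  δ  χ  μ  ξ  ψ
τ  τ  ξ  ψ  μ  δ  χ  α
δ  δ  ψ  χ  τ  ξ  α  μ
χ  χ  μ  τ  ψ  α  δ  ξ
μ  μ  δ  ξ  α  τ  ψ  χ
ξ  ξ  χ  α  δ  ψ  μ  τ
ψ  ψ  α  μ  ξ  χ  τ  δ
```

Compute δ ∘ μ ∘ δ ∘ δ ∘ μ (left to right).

δ ∘ μ = ξ
ξ ∘ δ = α
α ∘ δ = δ
δ ∘ μ = ξ

ξ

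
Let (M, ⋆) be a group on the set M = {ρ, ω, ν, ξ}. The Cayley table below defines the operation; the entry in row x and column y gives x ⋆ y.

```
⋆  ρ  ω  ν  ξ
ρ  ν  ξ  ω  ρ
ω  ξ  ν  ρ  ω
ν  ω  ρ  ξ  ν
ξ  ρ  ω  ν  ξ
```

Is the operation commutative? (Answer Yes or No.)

Check whether the table is symmetric across its main diagonal.
Every entry (row x, col y) equals the entry (row y, col x), so M is abelian.
(In fact M ≅ the cyclic group Z_4.)

Yes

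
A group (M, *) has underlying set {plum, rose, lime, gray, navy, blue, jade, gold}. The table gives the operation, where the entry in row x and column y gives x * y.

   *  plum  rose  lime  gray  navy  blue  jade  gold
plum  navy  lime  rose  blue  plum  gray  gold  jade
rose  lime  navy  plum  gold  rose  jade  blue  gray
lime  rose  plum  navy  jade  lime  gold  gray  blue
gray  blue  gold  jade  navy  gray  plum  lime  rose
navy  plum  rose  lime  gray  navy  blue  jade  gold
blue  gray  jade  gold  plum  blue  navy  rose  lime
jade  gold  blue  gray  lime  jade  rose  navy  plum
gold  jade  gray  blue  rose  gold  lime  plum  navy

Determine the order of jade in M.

2

The identity element is navy (its row matches the header).
jade^1 = jade
jade^2 = jade * jade = navy
The first power of jade equal to the identity is jade^2, so ord(jade) = 2.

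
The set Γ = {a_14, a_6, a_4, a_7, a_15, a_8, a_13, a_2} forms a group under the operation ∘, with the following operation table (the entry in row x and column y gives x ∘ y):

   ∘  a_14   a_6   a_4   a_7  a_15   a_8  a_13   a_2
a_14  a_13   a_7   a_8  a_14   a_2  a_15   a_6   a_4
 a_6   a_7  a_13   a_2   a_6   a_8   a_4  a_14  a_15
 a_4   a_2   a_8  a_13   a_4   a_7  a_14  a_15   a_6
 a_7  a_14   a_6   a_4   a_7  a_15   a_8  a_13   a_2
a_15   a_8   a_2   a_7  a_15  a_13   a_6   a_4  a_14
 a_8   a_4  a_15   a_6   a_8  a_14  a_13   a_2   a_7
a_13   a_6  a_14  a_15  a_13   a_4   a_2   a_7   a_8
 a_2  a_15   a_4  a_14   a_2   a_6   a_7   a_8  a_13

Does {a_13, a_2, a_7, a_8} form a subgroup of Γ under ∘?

{a_13, a_2, a_7, a_8} contains the identity a_7.
Checking products: every product of two elements of {a_13, a_2, a_7, a_8} (read from the table) lies in {a_13, a_2, a_7, a_8}, so the set is closed.
In a finite group, a nonempty closed subset is a subgroup. So {a_13, a_2, a_7, a_8} ≤ Γ.

Yes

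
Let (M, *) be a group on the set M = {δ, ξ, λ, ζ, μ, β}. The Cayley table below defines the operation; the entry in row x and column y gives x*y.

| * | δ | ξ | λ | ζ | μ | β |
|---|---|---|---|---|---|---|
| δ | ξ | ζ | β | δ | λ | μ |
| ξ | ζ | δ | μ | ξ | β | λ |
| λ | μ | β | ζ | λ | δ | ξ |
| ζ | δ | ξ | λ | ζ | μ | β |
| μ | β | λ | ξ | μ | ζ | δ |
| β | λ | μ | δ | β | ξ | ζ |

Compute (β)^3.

β^1 = β
β^2 = β*β = ζ
β^3 = ζ*β = β

β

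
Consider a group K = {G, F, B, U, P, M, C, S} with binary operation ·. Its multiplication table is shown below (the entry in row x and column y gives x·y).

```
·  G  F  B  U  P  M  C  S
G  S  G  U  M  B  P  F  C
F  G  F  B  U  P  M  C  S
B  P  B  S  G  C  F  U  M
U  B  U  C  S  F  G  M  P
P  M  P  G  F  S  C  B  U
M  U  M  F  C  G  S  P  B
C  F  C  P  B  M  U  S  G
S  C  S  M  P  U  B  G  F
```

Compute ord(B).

4

The identity element is F (its row matches the header).
B^1 = B
B^2 = B·B = S
B^3 = S·B = M
B^4 = M·B = F
The first power of B equal to the identity is B^4, so ord(B) = 4.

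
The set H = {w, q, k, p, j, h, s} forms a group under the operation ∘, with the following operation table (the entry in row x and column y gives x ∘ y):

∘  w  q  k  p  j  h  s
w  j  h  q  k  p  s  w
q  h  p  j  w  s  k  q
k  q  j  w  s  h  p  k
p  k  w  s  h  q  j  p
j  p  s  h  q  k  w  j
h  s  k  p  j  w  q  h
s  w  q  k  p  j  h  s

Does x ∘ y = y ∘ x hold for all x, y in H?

Yes

Check whether the table is symmetric across its main diagonal.
Every entry (row x, col y) equals the entry (row y, col x), so H is abelian.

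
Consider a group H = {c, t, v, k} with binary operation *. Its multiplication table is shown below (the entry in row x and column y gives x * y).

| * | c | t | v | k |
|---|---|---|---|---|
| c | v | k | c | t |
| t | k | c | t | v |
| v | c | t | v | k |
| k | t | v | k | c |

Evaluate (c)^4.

c^1 = c
c^2 = c * c = v
c^3 = v * c = c
c^4 = c * c = v

v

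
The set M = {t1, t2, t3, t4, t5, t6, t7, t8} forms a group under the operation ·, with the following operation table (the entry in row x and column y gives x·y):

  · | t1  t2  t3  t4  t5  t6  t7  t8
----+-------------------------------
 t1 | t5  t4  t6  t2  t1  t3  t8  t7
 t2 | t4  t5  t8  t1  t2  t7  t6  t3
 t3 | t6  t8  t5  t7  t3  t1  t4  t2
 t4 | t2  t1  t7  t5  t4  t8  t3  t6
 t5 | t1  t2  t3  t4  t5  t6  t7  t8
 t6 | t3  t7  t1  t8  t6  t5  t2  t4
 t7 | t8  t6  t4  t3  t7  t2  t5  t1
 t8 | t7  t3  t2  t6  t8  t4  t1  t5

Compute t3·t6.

Read row t3, column t6: t3·t6 = t1.

t1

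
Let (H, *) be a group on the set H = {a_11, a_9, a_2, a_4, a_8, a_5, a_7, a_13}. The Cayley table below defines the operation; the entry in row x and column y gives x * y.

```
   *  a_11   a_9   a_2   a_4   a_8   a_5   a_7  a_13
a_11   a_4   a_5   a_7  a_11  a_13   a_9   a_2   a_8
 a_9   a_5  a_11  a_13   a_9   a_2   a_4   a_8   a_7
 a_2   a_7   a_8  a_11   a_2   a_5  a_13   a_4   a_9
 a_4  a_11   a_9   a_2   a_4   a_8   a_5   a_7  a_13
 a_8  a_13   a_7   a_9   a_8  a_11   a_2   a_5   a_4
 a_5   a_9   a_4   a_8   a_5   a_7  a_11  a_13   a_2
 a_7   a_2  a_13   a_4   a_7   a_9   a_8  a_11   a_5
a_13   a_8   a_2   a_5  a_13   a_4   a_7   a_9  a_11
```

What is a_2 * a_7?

Read row a_2, column a_7: a_2 * a_7 = a_4.

a_4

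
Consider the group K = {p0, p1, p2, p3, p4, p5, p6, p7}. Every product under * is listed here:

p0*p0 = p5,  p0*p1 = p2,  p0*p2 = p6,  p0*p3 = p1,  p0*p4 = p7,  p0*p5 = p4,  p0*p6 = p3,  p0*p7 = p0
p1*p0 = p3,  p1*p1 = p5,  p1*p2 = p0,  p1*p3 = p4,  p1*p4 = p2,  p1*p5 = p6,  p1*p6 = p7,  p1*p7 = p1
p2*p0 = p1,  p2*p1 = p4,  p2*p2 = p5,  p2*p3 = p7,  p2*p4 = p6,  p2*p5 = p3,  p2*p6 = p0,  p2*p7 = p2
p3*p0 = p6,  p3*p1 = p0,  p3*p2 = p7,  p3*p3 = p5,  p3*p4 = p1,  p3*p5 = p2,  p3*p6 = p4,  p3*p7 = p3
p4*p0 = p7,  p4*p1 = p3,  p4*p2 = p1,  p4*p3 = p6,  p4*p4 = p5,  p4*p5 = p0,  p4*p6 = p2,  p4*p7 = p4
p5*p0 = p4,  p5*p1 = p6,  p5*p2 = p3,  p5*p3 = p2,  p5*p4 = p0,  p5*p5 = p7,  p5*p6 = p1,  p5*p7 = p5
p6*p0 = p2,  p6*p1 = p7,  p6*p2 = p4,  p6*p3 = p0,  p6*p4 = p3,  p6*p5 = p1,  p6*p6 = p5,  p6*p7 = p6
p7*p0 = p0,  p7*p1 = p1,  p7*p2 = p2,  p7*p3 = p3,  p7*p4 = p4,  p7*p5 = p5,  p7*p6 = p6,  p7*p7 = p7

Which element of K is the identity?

p7

The identity e satisfies e * x = x for all x, so its row in the table reproduces the column headers.
Row p7 reads: p0, p1, p2, p3, p4, p5, p6, p7 — exactly the header order. So p7 is the identity.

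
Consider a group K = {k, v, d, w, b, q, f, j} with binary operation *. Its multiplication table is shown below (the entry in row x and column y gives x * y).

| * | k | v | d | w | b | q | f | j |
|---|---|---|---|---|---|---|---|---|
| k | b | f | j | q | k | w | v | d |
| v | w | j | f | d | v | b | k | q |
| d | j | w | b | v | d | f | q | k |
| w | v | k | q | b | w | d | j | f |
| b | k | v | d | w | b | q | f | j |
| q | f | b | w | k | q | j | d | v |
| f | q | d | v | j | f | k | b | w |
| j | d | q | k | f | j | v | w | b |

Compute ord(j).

2

The identity element is b (its row matches the header).
j^1 = j
j^2 = j * j = b
The first power of j equal to the identity is j^2, so ord(j) = 2.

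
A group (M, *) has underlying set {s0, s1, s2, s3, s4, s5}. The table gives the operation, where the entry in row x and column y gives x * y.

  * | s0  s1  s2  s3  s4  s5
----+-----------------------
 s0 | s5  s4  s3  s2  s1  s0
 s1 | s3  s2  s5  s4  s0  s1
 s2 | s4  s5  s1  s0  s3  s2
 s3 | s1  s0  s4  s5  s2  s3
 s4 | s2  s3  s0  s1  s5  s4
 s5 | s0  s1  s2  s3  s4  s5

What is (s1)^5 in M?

s2

s1^1 = s1
s1^2 = s1 * s1 = s2
s1^3 = s2 * s1 = s5
s1^4 = s5 * s1 = s1
s1^5 = s1 * s1 = s2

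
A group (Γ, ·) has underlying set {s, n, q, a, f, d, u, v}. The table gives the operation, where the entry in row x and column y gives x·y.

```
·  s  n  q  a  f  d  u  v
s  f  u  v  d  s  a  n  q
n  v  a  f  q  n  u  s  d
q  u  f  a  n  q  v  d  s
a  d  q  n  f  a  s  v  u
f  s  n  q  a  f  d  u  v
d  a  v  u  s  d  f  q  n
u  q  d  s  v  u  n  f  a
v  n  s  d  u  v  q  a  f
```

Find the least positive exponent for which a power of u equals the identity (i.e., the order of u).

2

The identity element is f (its row matches the header).
u^1 = u
u^2 = u·u = f
The first power of u equal to the identity is u^2, so ord(u) = 2.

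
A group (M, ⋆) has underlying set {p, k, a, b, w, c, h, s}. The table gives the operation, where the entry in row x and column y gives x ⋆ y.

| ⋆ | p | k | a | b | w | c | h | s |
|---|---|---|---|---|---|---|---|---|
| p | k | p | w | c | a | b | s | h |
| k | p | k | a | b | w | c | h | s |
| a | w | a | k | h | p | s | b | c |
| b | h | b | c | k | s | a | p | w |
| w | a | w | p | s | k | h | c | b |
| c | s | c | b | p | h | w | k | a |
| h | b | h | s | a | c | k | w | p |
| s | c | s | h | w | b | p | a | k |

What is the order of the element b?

2

The identity element is k (its row matches the header).
b^1 = b
b^2 = b ⋆ b = k
The first power of b equal to the identity is b^2, so ord(b) = 2.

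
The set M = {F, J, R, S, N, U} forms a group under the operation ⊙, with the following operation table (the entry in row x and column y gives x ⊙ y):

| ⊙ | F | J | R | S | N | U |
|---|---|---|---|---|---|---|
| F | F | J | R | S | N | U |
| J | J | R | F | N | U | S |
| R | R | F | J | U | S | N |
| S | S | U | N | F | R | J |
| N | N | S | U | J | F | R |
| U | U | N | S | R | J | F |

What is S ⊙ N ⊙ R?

S ⊙ N = R
R ⊙ R = J

J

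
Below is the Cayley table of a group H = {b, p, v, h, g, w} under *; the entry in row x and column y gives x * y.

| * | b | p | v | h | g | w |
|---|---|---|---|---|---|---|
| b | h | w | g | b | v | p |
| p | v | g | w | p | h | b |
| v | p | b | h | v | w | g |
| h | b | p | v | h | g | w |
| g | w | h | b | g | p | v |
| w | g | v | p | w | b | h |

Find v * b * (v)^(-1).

The identity is h. In row v, the entry h sits in column v, so v^(-1) = v.
v * b = p
p * v = w

w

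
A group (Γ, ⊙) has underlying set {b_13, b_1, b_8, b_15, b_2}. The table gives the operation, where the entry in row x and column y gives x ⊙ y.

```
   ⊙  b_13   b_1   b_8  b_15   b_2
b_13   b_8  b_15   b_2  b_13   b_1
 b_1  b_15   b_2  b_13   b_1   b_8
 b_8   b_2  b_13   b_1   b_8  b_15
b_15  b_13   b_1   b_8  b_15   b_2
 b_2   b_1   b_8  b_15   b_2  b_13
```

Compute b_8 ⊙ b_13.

b_2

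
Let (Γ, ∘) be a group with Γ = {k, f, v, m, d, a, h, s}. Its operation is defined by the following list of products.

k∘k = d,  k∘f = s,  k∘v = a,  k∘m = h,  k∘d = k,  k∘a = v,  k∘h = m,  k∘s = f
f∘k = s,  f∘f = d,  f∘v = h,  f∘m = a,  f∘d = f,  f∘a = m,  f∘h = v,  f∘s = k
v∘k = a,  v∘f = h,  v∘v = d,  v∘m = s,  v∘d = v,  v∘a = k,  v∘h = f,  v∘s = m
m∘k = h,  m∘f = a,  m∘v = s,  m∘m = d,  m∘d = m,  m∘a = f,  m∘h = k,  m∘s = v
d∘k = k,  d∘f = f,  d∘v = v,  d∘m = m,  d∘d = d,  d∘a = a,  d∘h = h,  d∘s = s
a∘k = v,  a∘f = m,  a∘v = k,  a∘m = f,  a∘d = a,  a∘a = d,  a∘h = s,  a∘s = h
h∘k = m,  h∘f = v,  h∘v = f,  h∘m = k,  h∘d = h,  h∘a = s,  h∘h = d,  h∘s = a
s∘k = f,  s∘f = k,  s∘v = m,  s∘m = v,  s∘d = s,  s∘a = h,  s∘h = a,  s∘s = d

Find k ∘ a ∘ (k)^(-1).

The identity is d. In row k, the entry d sits in column k, so k^(-1) = k.
k ∘ a = v
v ∘ k = a

a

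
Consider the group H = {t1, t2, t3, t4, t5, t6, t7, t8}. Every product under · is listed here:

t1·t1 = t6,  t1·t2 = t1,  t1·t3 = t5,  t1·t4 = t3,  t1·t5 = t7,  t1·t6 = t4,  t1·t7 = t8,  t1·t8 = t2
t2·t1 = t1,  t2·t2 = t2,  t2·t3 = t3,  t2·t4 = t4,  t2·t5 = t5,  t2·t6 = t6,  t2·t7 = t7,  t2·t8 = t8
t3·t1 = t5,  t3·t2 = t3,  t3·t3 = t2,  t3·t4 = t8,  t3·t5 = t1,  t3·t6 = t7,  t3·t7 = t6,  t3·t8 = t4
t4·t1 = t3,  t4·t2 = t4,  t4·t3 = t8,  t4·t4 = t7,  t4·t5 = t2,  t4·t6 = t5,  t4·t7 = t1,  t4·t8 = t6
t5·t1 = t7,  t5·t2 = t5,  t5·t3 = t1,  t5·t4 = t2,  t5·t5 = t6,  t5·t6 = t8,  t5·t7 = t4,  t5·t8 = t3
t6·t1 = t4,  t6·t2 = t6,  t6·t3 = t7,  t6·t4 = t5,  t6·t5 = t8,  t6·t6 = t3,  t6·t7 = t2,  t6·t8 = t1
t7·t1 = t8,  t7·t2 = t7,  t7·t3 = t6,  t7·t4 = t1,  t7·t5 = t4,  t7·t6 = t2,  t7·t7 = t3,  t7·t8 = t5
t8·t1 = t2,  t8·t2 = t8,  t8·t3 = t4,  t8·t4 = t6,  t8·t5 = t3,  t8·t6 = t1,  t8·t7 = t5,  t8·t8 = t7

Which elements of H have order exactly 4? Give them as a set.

{t6, t7}

Identity is t2. Compute the order of each non-identity element by repeated multiplication:
  t1: t1 → t6 → t4 → t3 → t5 → t7 → t8 → t2  (order 8)
  t3: t3 → t2  (order 2)
  t4: t4 → t7 → t1 → t3 → t8 → t6 → t5 → t2  (order 8)
  t5: t5 → t6 → t8 → t3 → t1 → t7 → t4 → t2  (order 8)
  t6: t6 → t3 → t7 → t2  (order 4)
  t7: t7 → t3 → t6 → t2  (order 4)
  t8: t8 → t7 → t5 → t3 → t4 → t6 → t1 → t2  (order 8)
Elements of order 4: {t6, t7}.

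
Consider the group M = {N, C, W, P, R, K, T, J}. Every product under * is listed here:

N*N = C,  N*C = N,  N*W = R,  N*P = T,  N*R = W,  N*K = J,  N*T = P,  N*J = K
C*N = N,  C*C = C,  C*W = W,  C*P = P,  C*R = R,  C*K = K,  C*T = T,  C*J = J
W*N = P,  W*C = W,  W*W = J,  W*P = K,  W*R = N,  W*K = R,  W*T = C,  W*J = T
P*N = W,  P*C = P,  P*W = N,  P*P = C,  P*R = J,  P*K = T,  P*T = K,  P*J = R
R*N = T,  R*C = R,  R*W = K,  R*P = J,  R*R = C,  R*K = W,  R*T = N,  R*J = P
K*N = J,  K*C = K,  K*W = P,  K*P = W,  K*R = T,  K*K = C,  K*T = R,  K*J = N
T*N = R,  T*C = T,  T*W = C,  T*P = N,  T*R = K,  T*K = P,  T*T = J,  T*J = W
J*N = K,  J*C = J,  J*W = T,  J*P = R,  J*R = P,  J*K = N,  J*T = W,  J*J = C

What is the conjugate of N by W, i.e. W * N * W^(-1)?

The identity is C. In row W, the entry C sits in column T, so W^(-1) = T.
W * N = P
P * T = K

K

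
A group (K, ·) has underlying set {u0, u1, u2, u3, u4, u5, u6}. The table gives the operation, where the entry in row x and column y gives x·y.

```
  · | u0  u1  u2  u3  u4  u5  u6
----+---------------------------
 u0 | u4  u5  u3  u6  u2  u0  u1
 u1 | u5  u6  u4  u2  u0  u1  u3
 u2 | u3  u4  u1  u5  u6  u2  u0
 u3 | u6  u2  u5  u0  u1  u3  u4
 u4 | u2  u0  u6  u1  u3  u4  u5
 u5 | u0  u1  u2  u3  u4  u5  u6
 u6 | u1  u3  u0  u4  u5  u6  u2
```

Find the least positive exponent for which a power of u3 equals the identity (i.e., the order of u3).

7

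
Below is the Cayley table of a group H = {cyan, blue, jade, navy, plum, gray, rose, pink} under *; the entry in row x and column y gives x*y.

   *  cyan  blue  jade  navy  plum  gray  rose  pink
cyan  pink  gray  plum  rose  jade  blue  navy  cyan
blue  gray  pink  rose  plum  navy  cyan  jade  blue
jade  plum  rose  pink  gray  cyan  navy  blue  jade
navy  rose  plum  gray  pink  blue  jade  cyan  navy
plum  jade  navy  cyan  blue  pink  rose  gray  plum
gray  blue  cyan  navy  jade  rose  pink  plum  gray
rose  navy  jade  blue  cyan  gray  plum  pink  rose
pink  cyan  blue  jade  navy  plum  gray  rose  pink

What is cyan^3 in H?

cyan^1 = cyan
cyan^2 = cyan*cyan = pink
cyan^3 = pink*cyan = cyan
(Structurally, H here is isomorphic to the elementary abelian group (Z_2)^3.)

cyan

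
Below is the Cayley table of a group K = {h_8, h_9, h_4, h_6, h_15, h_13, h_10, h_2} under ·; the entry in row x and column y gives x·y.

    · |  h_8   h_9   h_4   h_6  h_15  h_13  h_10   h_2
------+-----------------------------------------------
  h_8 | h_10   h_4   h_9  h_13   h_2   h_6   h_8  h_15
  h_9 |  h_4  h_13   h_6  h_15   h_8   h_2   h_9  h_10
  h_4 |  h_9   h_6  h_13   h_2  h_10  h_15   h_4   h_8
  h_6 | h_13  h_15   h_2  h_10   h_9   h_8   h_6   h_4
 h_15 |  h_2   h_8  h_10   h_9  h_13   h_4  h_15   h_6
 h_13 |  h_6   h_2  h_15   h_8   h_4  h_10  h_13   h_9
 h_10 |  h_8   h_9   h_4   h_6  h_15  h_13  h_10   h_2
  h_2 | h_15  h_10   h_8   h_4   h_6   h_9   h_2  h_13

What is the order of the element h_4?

4

The identity element is h_10 (its row matches the header).
h_4^1 = h_4
h_4^2 = h_4·h_4 = h_13
h_4^3 = h_13·h_4 = h_15
h_4^4 = h_15·h_4 = h_10
The first power of h_4 equal to the identity is h_4^4, so ord(h_4) = 4.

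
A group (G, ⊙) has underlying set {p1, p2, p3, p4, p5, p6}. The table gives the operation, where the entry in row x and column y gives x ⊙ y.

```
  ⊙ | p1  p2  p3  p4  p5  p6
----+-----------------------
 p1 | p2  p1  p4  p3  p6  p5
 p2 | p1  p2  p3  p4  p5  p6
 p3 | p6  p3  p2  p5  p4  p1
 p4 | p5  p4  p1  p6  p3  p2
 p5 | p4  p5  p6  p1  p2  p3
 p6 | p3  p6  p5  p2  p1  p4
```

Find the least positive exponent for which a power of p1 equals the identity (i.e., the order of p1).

The identity element is p2 (its row matches the header).
p1^1 = p1
p1^2 = p1 ⊙ p1 = p2
The first power of p1 equal to the identity is p1^2, so ord(p1) = 2.

2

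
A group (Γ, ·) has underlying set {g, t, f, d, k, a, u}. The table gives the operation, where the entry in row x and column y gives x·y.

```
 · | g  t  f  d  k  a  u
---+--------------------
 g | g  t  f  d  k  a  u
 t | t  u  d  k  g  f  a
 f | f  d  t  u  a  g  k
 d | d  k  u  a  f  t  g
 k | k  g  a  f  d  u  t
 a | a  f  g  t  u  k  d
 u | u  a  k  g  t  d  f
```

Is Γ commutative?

Yes

Check whether the table is symmetric across its main diagonal.
Every entry (row x, col y) equals the entry (row y, col x), so Γ is abelian.
(In fact Γ ≅ the cyclic group Z_7.)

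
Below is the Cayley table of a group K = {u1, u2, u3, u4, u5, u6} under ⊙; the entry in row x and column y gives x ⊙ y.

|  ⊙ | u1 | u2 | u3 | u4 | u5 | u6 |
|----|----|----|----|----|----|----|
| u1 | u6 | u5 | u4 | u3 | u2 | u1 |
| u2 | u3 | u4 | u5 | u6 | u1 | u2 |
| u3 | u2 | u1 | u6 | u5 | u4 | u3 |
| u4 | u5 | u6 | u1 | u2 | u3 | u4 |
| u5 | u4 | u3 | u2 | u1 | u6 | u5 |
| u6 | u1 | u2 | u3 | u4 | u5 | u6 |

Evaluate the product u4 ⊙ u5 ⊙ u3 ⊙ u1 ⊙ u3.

u4 ⊙ u5 = u3
u3 ⊙ u3 = u6
u6 ⊙ u1 = u1
u1 ⊙ u3 = u4
(Structurally, K here is isomorphic to the symmetric group S_3.)

u4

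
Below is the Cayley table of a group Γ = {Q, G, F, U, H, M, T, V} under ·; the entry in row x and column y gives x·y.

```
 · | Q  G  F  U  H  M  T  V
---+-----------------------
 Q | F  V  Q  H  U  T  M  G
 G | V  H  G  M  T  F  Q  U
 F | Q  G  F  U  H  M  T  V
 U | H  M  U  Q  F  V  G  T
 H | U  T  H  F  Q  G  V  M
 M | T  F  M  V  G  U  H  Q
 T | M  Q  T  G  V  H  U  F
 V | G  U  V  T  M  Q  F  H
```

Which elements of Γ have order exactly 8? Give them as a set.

Identity is F. Compute the order of each non-identity element by repeated multiplication:
  Q: Q → F  (order 2)
  G: G → H → T → Q → V → U → M → F  (order 8)
  U: U → Q → H → F  (order 4)
  H: H → Q → U → F  (order 4)
  M: M → U → V → Q → T → H → G → F  (order 8)
  T: T → U → G → Q → M → H → V → F  (order 8)
  V: V → H → M → Q → G → U → T → F  (order 8)
Elements of order 8: {G, M, T, V}.

{G, M, T, V}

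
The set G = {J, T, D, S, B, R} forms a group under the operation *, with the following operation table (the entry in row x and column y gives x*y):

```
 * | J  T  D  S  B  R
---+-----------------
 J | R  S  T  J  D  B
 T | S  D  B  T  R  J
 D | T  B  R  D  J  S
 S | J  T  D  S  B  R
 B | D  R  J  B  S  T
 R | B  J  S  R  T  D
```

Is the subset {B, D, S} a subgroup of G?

D*D = R, which is not in {B, D, S}.
The subset is not closed under *, so it is not a subgroup.

No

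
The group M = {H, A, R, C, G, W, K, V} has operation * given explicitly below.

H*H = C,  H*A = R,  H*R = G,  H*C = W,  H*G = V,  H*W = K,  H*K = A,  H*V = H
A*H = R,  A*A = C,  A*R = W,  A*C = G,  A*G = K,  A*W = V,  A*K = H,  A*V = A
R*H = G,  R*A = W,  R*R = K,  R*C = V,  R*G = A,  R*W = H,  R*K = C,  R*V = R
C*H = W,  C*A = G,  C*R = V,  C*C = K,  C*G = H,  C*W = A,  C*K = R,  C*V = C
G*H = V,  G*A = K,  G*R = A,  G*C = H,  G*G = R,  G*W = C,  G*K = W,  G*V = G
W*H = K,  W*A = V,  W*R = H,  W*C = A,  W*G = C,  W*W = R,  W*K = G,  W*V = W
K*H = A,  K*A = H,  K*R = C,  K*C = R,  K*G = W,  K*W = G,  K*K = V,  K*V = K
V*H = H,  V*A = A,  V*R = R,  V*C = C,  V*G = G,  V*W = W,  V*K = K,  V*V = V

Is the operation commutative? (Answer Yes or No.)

Check whether the table is symmetric across its main diagonal.
Every entry (row x, col y) equals the entry (row y, col x), so M is abelian.

Yes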